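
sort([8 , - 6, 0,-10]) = [ - 10,-6, 0, 8]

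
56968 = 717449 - 660481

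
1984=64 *31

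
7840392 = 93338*84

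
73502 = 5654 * 13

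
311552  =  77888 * 4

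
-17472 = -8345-9127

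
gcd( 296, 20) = 4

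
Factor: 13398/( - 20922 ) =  - 203/317 = -7^1*29^1*317^ ( - 1 ) 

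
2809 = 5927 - 3118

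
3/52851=1/17617 = 0.00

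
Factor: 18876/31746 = 22/37 = 2^1*11^1* 37^( - 1 )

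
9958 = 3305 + 6653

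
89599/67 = 1337 + 20/67 = 1337.30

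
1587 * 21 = 33327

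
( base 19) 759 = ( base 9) 3543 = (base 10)2631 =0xa47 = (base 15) BA6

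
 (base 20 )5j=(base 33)3k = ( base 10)119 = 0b1110111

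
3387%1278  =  831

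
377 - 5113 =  - 4736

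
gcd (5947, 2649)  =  1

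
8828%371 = 295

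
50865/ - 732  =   - 70 + 125/244=   - 69.49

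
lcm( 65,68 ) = 4420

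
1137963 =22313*51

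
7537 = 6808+729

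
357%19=15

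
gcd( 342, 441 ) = 9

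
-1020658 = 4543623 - 5564281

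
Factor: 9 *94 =2^1*3^2*47^1 = 846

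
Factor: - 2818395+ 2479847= -2^2*7^1*107^1*113^1=-  338548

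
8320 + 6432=14752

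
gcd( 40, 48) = 8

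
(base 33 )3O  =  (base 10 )123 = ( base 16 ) 7b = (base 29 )47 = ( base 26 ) 4J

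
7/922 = 7/922 =0.01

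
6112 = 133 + 5979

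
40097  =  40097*1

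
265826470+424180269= 690006739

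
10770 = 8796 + 1974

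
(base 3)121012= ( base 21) KH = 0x1b5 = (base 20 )11H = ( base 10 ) 437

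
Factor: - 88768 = - 2^6 * 19^1*73^1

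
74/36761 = 74/36761 = 0.00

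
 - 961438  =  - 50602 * 19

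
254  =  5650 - 5396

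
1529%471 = 116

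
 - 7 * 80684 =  - 564788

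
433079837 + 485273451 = 918353288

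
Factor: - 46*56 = - 2^4*7^1*23^1  =  -2576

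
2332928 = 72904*32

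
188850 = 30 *6295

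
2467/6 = 2467/6 = 411.17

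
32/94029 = 32/94029 = 0.00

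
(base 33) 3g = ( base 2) 1110011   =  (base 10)115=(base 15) 7A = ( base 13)8B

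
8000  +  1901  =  9901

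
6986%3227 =532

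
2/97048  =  1/48524 = 0.00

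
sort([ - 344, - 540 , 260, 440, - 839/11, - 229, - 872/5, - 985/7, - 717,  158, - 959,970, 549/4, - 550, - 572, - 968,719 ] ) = [ - 968, - 959, - 717, - 572,- 550, - 540, - 344, - 229, - 872/5,  -  985/7, - 839/11,549/4, 158,  260, 440,719, 970]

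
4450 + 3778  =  8228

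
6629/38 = 174 + 17/38 = 174.45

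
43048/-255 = -43048/255 = - 168.82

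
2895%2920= 2895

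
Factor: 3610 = 2^1*5^1*19^2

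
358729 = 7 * 51247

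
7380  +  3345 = 10725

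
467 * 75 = 35025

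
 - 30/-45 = 2/3=0.67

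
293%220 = 73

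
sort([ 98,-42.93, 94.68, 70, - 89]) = [ - 89, - 42.93, 70, 94.68, 98]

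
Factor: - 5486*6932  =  -38028952 = - 2^3* 13^1 * 211^1*1733^1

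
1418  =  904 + 514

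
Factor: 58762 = 2^1*11^1*2671^1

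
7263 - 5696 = 1567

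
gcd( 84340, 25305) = 5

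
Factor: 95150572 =2^2*11^1*43^1*50291^1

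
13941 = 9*1549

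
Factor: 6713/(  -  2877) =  - 3^( - 1)*7^1 = - 7/3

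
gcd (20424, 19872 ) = 552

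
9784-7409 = 2375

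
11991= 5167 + 6824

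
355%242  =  113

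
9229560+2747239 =11976799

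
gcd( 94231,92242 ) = 17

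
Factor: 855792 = 2^4*3^3*7^1*283^1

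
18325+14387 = 32712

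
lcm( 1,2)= 2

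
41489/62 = 669 + 11/62 = 669.18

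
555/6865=111/1373 = 0.08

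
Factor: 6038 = 2^1 * 3019^1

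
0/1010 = 0 = 0.00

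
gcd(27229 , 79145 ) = 1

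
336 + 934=1270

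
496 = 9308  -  8812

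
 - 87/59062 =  - 1+58975/59062 = - 0.00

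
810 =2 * 405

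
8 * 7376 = 59008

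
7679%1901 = 75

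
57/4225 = 57/4225 = 0.01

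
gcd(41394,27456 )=6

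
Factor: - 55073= - 55073^1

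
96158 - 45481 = 50677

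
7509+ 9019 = 16528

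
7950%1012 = 866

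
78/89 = 78/89 = 0.88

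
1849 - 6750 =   -  4901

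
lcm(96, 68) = 1632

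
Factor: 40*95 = 2^3 * 5^2*19^1  =  3800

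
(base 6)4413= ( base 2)1111111001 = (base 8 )1771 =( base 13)603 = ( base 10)1017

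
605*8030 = 4858150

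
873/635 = 1 + 238/635 = 1.37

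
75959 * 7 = 531713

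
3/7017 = 1/2339=0.00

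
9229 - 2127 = 7102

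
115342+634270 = 749612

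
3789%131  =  121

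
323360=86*3760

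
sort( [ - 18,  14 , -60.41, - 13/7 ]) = [-60.41, - 18, - 13/7,14 ] 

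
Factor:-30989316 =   -  2^2*3^1*2582443^1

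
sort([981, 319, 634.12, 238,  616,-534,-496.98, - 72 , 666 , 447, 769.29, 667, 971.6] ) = [-534, - 496.98, - 72, 238, 319,447, 616, 634.12, 666 , 667,769.29, 971.6,981]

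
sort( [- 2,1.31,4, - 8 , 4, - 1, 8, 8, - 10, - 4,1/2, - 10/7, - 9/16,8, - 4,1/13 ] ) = [ -10, - 8,  -  4, - 4, - 2, - 10/7,-1, - 9/16 , 1/13,1/2, 1.31, 4,4,8,8,8] 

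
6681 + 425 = 7106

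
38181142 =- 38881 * (-982) 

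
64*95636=6120704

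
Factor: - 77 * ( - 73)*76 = 427196 = 2^2 * 7^1*11^1 * 19^1*73^1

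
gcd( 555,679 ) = 1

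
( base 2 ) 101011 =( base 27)1g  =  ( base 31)1C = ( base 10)43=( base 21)21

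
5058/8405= 5058/8405 = 0.60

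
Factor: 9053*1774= 2^1*11^1*823^1*887^1  =  16060022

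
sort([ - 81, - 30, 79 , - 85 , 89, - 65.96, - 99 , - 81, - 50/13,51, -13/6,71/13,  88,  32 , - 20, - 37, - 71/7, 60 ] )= [ - 99, - 85, - 81, - 81, - 65.96, - 37, - 30, -20, - 71/7,  -  50/13 , - 13/6,71/13,32 , 51, 60,79, 88,89 ] 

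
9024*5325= 48052800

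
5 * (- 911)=  -  4555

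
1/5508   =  1/5508= 0.00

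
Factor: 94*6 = 564 = 2^2*3^1*47^1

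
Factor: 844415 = 5^1*11^1*13^1*1181^1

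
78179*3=234537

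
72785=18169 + 54616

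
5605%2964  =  2641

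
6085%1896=397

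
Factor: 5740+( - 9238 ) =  - 2^1 *3^1*11^1*53^1 = - 3498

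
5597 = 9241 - 3644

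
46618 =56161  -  9543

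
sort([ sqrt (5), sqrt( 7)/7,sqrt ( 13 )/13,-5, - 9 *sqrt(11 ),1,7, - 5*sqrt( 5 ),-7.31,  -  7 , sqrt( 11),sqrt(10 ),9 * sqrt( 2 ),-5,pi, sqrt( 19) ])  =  [-9*sqrt( 11), - 5*sqrt(5 ) , - 7.31,  -  7,  -  5, - 5,sqrt ( 13 ) /13 , sqrt( 7)/7,1, sqrt( 5),pi, sqrt( 10),sqrt( 11),  sqrt( 19),7,9*sqrt( 2)]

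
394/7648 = 197/3824 = 0.05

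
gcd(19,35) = 1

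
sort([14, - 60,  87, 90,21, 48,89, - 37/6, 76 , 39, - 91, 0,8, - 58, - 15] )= [ - 91,-60  , - 58, - 15, - 37/6,0,8,14,  21 , 39, 48,  76 , 87, 89, 90 ]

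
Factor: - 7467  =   - 3^1*19^1 * 131^1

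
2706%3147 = 2706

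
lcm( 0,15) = 0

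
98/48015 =98/48015 = 0.00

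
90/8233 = 90/8233  =  0.01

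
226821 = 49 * 4629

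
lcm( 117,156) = 468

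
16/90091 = 16/90091 = 0.00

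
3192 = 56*57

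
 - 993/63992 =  - 1+62999/63992=- 0.02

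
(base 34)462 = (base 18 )eg6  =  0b1001011011110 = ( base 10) 4830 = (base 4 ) 1023132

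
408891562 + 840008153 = 1248899715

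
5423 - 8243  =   - 2820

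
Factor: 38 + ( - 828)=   -  2^1*5^1*79^1 = -790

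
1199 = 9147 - 7948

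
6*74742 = 448452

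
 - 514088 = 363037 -877125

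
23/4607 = 23/4607 =0.00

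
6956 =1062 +5894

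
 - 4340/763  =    -  620/109 = - 5.69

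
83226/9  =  9247 + 1/3= 9247.33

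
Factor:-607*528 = - 2^4 * 3^1 * 11^1 *607^1 = -  320496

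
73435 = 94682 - 21247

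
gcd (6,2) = 2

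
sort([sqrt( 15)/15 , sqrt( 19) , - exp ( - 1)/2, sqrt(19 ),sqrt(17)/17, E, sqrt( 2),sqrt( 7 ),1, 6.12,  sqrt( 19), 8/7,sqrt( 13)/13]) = [-exp( - 1)/2, sqrt( 17 ) /17, sqrt( 15) /15, sqrt(13)/13,1, 8/7 , sqrt(2),sqrt( 7), E, sqrt( 19) , sqrt( 19 ),sqrt( 19),6.12] 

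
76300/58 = 1315 + 15/29 = 1315.52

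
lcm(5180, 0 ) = 0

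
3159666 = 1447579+1712087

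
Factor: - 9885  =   - 3^1*5^1 * 659^1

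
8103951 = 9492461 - 1388510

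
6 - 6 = 0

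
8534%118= 38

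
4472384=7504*596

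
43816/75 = 43816/75 = 584.21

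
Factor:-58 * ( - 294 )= 17052 =2^2 * 3^1 * 7^2 * 29^1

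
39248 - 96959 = -57711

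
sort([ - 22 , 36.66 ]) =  [  -  22,36.66] 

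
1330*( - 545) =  - 724850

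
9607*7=67249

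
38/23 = 38/23 = 1.65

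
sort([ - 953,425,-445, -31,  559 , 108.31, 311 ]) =[ -953,- 445, - 31, 108.31, 311, 425,559 ] 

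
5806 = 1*5806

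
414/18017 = 414/18017 = 0.02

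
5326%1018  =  236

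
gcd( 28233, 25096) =3137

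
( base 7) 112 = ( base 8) 72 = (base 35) 1N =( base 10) 58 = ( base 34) 1o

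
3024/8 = 378 = 378.00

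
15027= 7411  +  7616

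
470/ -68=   -  235/34= - 6.91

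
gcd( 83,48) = 1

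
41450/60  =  690 + 5/6 = 690.83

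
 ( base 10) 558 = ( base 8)1056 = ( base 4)20232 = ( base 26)lc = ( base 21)15c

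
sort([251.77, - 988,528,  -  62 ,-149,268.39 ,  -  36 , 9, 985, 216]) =[ - 988, - 149, - 62, - 36, 9,216, 251.77, 268.39  ,  528, 985]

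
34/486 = 17/243 = 0.07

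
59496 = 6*9916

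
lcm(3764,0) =0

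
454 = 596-142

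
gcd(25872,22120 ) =56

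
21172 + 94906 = 116078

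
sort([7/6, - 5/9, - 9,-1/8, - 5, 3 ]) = [ - 9, - 5, - 5/9,-1/8,7/6, 3]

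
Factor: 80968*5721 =463217928 = 2^3*3^1*29^1*349^1*1907^1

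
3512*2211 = 7765032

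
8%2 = 0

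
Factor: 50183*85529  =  7^1*31^2 * 67^1*89^1 * 107^1=   4292101807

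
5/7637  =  5/7637=0.00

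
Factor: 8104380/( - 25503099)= - 2701460/8501033 = - 2^2*5^1*293^1*461^1*8501033^(-1 )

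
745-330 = 415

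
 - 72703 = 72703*( - 1 )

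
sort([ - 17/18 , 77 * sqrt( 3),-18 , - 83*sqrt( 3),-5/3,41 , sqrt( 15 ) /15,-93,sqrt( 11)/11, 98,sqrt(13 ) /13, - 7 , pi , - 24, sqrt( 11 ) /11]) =[ - 83*sqrt( 3 ),-93 , - 24,-18,  -  7,- 5/3, - 17/18, sqrt( 15)/15,  sqrt( 13) /13, sqrt( 11 )/11, sqrt(11) /11,pi , 41, 98 , 77 * sqrt( 3)]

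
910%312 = 286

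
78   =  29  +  49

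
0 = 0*4014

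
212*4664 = 988768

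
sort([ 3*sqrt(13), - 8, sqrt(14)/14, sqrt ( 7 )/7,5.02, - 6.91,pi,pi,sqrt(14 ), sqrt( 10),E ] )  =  [ - 8,-6.91, sqrt(14 ) /14, sqrt( 7 )/7, E,pi,  pi,sqrt( 10), sqrt( 14),5.02, 3*sqrt(13) ] 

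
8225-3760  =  4465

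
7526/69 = 109  +  5/69  =  109.07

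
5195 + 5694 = 10889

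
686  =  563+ 123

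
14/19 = 14/19 =0.74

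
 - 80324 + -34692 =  - 115016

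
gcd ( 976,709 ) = 1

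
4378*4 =17512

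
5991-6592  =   - 601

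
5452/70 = 2726/35 = 77.89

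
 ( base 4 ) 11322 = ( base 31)c6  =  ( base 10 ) 378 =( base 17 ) 154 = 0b101111010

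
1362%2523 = 1362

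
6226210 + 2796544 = 9022754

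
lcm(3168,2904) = 34848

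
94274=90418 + 3856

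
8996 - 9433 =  - 437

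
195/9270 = 13/618 = 0.02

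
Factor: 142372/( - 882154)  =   - 71186/441077= - 2^1* 7^( - 1)*13^( - 1)*37^( - 1)*131^(-1 )*35593^1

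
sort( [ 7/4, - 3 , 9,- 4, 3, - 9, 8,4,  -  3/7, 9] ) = [- 9 ,  -  4, - 3,- 3/7,  7/4,3, 4, 8,9 , 9]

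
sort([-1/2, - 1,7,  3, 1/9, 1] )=[-1,- 1/2,1/9, 1,  3, 7]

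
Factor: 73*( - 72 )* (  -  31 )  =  2^3*3^2*31^1*73^1 = 162936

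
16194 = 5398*3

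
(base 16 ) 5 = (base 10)5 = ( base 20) 5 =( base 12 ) 5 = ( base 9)5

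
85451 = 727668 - 642217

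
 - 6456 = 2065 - 8521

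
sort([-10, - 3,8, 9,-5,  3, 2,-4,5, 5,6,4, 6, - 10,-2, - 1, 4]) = [ - 10, - 10,-5, - 4,  -  3, -2,-1,2,3, 4,4,5 , 5, 6,6,8,9 ]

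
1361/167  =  1361/167 = 8.15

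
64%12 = 4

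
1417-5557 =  - 4140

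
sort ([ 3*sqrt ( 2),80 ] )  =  [ 3 * sqrt( 2), 80]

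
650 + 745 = 1395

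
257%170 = 87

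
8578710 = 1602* 5355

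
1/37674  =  1/37674 = 0.00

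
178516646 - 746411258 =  - 567894612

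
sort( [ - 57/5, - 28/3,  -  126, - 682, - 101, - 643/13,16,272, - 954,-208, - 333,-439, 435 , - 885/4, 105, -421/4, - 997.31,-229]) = [-997.31, - 954, - 682, - 439 ,-333, - 229, - 885/4,-208,-126,-421/4,-101, - 643/13, - 57/5, - 28/3, 16,105,272, 435 ] 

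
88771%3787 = 1670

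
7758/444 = 1293/74= 17.47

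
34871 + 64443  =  99314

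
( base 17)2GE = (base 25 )19E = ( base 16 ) 360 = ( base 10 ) 864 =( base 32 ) r0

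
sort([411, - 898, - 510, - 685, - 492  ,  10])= [ - 898, - 685, - 510, - 492,10,411]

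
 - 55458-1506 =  - 56964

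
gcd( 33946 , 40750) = 2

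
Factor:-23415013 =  - 31^1*257^1*2939^1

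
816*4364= 3561024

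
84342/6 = 14057= 14057.00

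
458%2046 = 458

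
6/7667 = 6/7667  =  0.00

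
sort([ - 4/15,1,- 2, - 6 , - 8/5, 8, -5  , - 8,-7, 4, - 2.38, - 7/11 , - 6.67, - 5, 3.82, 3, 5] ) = [ - 8, - 7, - 6.67, - 6,-5, - 5, - 2.38, - 2, - 8/5, - 7/11, - 4/15, 1,3, 3.82,4, 5, 8]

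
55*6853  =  376915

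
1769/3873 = 1769/3873=0.46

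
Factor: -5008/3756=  - 4/3  =  -2^2 *3^(-1 ) 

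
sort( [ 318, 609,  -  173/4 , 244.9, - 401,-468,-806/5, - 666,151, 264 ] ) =[-666, - 468, -401, -806/5 ,-173/4, 151,244.9,264,318,  609]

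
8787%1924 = 1091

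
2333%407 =298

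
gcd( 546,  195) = 39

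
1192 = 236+956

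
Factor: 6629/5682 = 7/6  =  2^(  -  1 )*3^( - 1) * 7^1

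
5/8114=5/8114 = 0.00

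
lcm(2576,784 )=18032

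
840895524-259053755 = 581841769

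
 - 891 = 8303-9194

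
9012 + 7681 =16693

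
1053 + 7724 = 8777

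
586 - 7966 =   -  7380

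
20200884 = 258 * 78298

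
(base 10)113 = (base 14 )81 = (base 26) 49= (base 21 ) 58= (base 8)161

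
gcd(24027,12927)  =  3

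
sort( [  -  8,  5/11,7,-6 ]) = [-8, -6,5/11,  7]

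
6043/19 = 6043/19 = 318.05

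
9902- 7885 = 2017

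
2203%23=18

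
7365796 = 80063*92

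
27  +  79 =106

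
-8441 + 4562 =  - 3879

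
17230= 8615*2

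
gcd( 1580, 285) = 5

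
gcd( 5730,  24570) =30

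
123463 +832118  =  955581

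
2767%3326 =2767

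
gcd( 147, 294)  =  147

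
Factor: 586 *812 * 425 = 2^3* 5^2*7^1*17^1*29^1 * 293^1 = 202228600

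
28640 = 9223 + 19417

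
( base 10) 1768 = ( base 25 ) 2KI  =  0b11011101000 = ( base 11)1368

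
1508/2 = 754 =754.00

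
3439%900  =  739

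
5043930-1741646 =3302284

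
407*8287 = 3372809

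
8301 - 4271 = 4030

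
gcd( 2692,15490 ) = 2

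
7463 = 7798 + -335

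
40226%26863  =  13363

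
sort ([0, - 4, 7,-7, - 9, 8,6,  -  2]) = [ - 9,- 7, - 4, - 2 , 0, 6,7, 8] 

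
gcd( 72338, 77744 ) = 2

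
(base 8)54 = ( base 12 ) 38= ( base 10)44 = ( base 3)1122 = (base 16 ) 2C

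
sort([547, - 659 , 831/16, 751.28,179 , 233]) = [ - 659, 831/16 , 179,233 , 547,  751.28] 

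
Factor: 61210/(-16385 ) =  - 2^1*29^( - 1 )*113^ (  -  1)*6121^1 = - 12242/3277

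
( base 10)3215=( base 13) 1604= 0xc8f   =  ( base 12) 1A3B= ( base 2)110010001111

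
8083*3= 24249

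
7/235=7/235  =  0.03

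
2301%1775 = 526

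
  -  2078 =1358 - 3436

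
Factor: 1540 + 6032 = 7572= 2^2*3^1 * 631^1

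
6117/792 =7 + 191/264 =7.72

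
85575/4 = 21393+ 3/4 =21393.75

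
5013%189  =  99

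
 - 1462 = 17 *( - 86 )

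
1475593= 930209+545384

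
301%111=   79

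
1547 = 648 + 899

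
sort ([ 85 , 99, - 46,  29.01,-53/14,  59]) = [ -46 , - 53/14,29.01 , 59 , 85 , 99]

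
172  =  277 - 105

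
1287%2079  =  1287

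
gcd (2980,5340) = 20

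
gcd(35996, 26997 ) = 8999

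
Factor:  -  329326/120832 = - 164663/60416 = -2^( - 10 )*59^( - 1)*164663^1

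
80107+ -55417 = 24690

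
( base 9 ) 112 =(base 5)332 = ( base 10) 92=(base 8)134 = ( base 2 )1011100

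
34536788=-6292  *( - 5489)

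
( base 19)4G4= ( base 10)1752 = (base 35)1F2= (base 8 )3330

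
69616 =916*76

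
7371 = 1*7371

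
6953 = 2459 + 4494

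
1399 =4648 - 3249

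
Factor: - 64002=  - 2^1*3^1*10667^1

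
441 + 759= 1200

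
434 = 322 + 112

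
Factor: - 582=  - 2^1*3^1*97^1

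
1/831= 1/831 = 0.00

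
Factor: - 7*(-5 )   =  35 = 5^1*7^1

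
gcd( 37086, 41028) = 6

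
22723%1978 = 965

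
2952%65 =27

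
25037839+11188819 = 36226658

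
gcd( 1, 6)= 1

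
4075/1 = 4075 =4075.00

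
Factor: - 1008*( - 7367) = 2^4*3^2*7^1*53^1 * 139^1 = 7425936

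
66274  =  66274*1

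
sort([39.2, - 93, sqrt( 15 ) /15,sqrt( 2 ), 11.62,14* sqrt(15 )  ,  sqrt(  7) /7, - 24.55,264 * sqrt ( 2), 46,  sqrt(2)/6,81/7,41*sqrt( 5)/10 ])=[  -  93, - 24.55,sqrt( 2 )/6,sqrt(15 ) /15,sqrt(7 ) /7, sqrt( 2 ),41*sqrt(5) /10,81/7,11.62,39.2,46,14*sqrt(15),264*sqrt( 2 )] 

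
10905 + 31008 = 41913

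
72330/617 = 117+141/617 = 117.23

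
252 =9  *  28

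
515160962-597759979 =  - 82599017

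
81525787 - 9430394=72095393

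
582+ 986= 1568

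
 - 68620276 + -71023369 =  - 139643645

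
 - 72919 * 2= - 145838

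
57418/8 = 7177 + 1/4 =7177.25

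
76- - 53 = 129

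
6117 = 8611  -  2494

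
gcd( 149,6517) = 1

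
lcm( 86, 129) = 258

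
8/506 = 4/253 = 0.02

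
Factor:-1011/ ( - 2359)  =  3/7 = 3^1*7^( - 1 )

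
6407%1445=627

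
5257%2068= 1121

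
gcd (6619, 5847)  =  1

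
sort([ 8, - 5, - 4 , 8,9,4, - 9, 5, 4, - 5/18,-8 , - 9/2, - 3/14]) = [ - 9, - 8, - 5,  -  9/2, - 4, - 5/18,-3/14 , 4, 4,5,8, 8, 9]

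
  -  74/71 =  - 74/71 = -1.04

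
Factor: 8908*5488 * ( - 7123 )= - 348222841792=-  2^6* 7^3*17^2*131^1 * 419^1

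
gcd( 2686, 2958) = 34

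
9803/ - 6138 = - 2 + 2473/6138  =  - 1.60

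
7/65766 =7/65766 = 0.00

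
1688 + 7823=9511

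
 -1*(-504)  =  504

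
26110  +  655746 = 681856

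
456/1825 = 456/1825 = 0.25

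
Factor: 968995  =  5^1*193799^1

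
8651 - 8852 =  - 201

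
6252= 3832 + 2420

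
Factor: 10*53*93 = 49290 = 2^1*3^1 * 5^1 * 31^1*53^1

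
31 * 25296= 784176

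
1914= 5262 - 3348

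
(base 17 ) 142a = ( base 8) 13741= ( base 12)3655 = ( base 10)6113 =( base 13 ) 2a23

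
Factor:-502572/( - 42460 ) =651/55=3^1*5^( - 1 )*7^1*11^( - 1)*31^1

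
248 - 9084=-8836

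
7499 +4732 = 12231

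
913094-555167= 357927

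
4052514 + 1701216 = 5753730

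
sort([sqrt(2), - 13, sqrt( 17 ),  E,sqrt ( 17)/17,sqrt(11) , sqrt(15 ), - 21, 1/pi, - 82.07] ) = [- 82.07, - 21, - 13, sqrt(17) /17,  1/pi, sqrt(2), E, sqrt(11) , sqrt(15 ), sqrt(17) ]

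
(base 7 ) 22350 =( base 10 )5670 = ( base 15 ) 1A30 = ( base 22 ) bfg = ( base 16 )1626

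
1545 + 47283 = 48828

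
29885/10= 5977/2=2988.50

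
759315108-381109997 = 378205111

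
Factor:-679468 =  - 2^2*37^1*4591^1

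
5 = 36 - 31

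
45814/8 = 5726 + 3/4 = 5726.75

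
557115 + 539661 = 1096776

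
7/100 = 7/100 = 0.07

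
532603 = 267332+265271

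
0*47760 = 0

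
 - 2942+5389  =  2447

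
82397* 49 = 4037453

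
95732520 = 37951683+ 57780837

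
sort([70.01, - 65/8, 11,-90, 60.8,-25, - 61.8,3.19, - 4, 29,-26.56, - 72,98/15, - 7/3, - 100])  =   [ - 100, - 90, - 72, - 61.8,-26.56, - 25,  -  65/8,-4,-7/3,3.19,98/15,11, 29,60.8,70.01] 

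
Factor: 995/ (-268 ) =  - 2^( - 2)*5^1 * 67^( - 1 )*199^1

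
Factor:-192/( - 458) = 96/229 = 2^5*3^1 * 229^( - 1)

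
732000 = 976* 750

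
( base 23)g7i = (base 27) BN3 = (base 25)dki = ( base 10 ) 8643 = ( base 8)20703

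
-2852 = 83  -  2935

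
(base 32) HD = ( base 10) 557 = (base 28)jp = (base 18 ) 1CH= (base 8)1055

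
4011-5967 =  - 1956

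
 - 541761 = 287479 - 829240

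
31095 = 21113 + 9982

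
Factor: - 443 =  - 443^1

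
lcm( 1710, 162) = 15390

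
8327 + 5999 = 14326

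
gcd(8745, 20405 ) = 2915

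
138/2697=46/899= 0.05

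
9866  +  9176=19042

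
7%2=1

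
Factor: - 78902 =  - 2^1 * 39451^1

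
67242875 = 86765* 775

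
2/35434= 1/17717 = 0.00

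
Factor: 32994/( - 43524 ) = - 47/62 =- 2^( - 1)*31^ (-1) * 47^1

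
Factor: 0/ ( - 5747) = 0^1 = 0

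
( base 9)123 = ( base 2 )1100110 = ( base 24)46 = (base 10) 102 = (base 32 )36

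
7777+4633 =12410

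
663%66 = 3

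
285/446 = 285/446= 0.64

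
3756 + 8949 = 12705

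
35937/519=69+42/173 = 69.24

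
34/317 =34/317 = 0.11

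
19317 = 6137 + 13180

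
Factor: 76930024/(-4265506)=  - 2^2*  7^( - 1)*547^(- 1)*557^( - 1)*1117^1*8609^1 = - 38465012/2132753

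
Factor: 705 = 3^1*5^1*47^1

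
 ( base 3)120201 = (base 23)ia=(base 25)GO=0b110101000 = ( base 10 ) 424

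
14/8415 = 14/8415 = 0.00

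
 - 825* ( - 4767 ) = 3932775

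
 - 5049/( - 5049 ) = 1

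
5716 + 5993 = 11709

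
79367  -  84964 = -5597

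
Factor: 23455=5^1*4691^1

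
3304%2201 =1103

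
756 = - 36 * ( - 21 ) 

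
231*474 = 109494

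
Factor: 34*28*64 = 60928 =2^9  *7^1*17^1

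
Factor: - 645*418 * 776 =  - 209217360  =  -2^4*3^1*5^1*11^1*19^1* 43^1*97^1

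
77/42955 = 7/3905 = 0.00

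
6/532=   3/266  =  0.01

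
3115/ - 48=- 65 + 5/48 = -64.90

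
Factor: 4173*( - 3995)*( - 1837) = 30624874995 = 3^1*5^1*11^1*13^1*17^1*47^1*107^1 * 167^1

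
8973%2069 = 697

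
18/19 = 18/19 = 0.95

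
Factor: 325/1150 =13/46 = 2^( - 1)*13^1*23^(-1) 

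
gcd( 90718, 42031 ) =1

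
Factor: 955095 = 3^1 * 5^1*41^1* 1553^1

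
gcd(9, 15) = 3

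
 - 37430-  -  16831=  - 20599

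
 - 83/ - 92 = 83/92= 0.90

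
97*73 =7081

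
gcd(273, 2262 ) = 39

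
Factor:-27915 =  - 3^1*5^1*1861^1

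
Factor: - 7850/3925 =-2^1 = - 2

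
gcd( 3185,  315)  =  35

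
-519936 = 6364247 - 6884183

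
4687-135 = 4552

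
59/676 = 59/676 = 0.09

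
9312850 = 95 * 98030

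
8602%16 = 10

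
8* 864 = 6912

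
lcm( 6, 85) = 510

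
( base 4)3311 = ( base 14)137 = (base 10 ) 245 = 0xf5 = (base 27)92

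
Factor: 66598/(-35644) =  - 71/38 = -  2^( - 1)*19^ ( - 1)*71^1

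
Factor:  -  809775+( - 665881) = -1475656 = - 2^3*7^1*  13^1 * 2027^1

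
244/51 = 244/51 = 4.78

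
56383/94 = 56383/94 = 599.82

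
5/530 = 1/106=0.01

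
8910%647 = 499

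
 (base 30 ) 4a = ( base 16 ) 82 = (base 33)3V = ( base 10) 130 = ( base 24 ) 5A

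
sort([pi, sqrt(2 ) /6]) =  [sqrt( 2)/6, pi] 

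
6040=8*755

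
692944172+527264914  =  1220209086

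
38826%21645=17181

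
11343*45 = 510435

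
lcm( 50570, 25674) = 1668810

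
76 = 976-900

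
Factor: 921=3^1*307^1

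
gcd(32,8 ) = 8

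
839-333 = 506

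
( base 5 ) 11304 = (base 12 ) 591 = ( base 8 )1475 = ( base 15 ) 3a4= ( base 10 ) 829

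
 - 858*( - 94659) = 81217422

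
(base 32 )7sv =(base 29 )9I4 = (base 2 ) 1111110011111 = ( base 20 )104f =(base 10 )8095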